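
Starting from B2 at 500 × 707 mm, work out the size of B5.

176 × 250 mm

B3: ⌊707/2⌋ × 500 = 353 × 500 mm
B4: ⌊500/2⌋ × 353 = 250 × 353 mm
B5: ⌊353/2⌋ × 250 = 176 × 250 mm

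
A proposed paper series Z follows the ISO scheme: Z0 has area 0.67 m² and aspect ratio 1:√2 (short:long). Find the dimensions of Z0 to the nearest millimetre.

688 × 973 mm

Let the short side be w mm. Then w · w√2 = 0.67 m² = 670,000 mm².
w² = 670,000/√2, so w ≈ 688.3 mm; long side = w√2 ≈ 973.4 mm.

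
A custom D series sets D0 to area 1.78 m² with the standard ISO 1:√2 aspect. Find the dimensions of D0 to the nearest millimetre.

1122 × 1587 mm

Let the short side be w mm. Then w · w√2 = 1.78 m² = 1,780,000 mm².
w² = 1,780,000/√2, so w ≈ 1121.9 mm; long side = w√2 ≈ 1586.6 mm.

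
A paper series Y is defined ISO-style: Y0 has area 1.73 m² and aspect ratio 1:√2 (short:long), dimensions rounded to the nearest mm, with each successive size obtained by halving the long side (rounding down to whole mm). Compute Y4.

276 × 391 mm

Let Y0's short side be w mm. w · w√2 = 1.73 m² = 1,730,000 mm², so w ≈ 1106.0 mm and w√2 ≈ 1564.2 mm → Y0 = 1106 × 1564 mm.
Y1: ⌊1564/2⌋ × 1106 = 782 × 1106 mm
Y2: ⌊1106/2⌋ × 782 = 553 × 782 mm
Y3: ⌊782/2⌋ × 553 = 391 × 553 mm
Y4: ⌊553/2⌋ × 391 = 276 × 391 mm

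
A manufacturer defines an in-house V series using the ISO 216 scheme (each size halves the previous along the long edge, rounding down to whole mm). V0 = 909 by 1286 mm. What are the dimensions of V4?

V1: ⌊1286/2⌋ × 909 = 643 × 909 mm
V2: ⌊909/2⌋ × 643 = 454 × 643 mm
V3: ⌊643/2⌋ × 454 = 321 × 454 mm
V4: ⌊454/2⌋ × 321 = 227 × 321 mm

227 × 321 mm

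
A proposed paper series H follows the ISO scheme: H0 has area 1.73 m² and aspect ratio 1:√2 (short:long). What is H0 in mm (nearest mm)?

1106 × 1564 mm

Let the short side be w mm. Then w · w√2 = 1.73 m² = 1,730,000 mm².
w² = 1,730,000/√2, so w ≈ 1106.0 mm; long side = w√2 ≈ 1564.2 mm.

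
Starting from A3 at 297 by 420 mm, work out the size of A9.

37 × 52 mm

A4: ⌊420/2⌋ × 297 = 210 × 297 mm
A5: ⌊297/2⌋ × 210 = 148 × 210 mm
A6: ⌊210/2⌋ × 148 = 105 × 148 mm
A7: ⌊148/2⌋ × 105 = 74 × 105 mm
A8: ⌊105/2⌋ × 74 = 52 × 74 mm
A9: ⌊74/2⌋ × 52 = 37 × 52 mm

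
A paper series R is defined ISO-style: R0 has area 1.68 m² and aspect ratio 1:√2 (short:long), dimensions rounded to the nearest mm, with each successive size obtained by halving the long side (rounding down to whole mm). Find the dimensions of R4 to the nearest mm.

272 × 385 mm

Let R0's short side be w mm. w · w√2 = 1.68 m² = 1,680,000 mm², so w ≈ 1089.9 mm and w√2 ≈ 1541.4 mm → R0 = 1090 × 1541 mm.
R1: ⌊1541/2⌋ × 1090 = 770 × 1090 mm
R2: ⌊1090/2⌋ × 770 = 545 × 770 mm
R3: ⌊770/2⌋ × 545 = 385 × 545 mm
R4: ⌊545/2⌋ × 385 = 272 × 385 mm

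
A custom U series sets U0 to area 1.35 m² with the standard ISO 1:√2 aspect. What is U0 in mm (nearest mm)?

977 × 1382 mm

Let the short side be w mm. Then w · w√2 = 1.35 m² = 1,350,000 mm².
w² = 1,350,000/√2, so w ≈ 977.0 mm; long side = w√2 ≈ 1381.7 mm.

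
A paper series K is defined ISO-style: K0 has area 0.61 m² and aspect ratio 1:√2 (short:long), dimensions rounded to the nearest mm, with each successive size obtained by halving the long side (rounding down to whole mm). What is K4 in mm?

164 × 232 mm

Let K0's short side be w mm. w · w√2 = 0.61 m² = 610,000 mm², so w ≈ 656.8 mm and w√2 ≈ 928.8 mm → K0 = 657 × 929 mm.
K1: ⌊929/2⌋ × 657 = 464 × 657 mm
K2: ⌊657/2⌋ × 464 = 328 × 464 mm
K3: ⌊464/2⌋ × 328 = 232 × 328 mm
K4: ⌊328/2⌋ × 232 = 164 × 232 mm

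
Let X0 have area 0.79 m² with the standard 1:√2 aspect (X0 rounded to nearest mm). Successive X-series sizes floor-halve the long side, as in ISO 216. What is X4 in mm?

186 × 264 mm

Let X0's short side be w mm. w · w√2 = 0.79 m² = 790,000 mm², so w ≈ 747.4 mm and w√2 ≈ 1057.0 mm → X0 = 747 × 1057 mm.
X1: ⌊1057/2⌋ × 747 = 528 × 747 mm
X2: ⌊747/2⌋ × 528 = 373 × 528 mm
X3: ⌊528/2⌋ × 373 = 264 × 373 mm
X4: ⌊373/2⌋ × 264 = 186 × 264 mm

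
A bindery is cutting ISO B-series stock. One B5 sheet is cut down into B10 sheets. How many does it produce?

Each ISO step halves the sheet: 1 × B5 → 2 × B6 → 4 × B7 → 8 × B8 → …
From B5 to B10 is 5 halving steps: 2^5 = 32.

32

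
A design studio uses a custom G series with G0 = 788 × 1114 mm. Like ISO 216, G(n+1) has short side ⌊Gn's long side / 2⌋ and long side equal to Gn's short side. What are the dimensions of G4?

G1: ⌊1114/2⌋ × 788 = 557 × 788 mm
G2: ⌊788/2⌋ × 557 = 394 × 557 mm
G3: ⌊557/2⌋ × 394 = 278 × 394 mm
G4: ⌊394/2⌋ × 278 = 197 × 278 mm

197 × 278 mm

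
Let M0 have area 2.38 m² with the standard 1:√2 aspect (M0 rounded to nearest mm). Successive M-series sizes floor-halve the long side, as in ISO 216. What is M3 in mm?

458 × 648 mm

Let M0's short side be w mm. w · w√2 = 2.38 m² = 2,380,000 mm², so w ≈ 1297.3 mm and w√2 ≈ 1834.6 mm → M0 = 1297 × 1835 mm.
M1: ⌊1835/2⌋ × 1297 = 917 × 1297 mm
M2: ⌊1297/2⌋ × 917 = 648 × 917 mm
M3: ⌊917/2⌋ × 648 = 458 × 648 mm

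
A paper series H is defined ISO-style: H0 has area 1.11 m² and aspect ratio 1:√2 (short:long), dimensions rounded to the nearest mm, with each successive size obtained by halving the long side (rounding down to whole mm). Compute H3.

313 × 443 mm

Let H0's short side be w mm. w · w√2 = 1.11 m² = 1,110,000 mm², so w ≈ 885.9 mm and w√2 ≈ 1252.9 mm → H0 = 886 × 1253 mm.
H1: ⌊1253/2⌋ × 886 = 626 × 886 mm
H2: ⌊886/2⌋ × 626 = 443 × 626 mm
H3: ⌊626/2⌋ × 443 = 313 × 443 mm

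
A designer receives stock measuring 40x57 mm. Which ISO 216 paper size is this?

C9 (40 × 57 mm)

Aspect ratio 57/40 ≈ 1.425 — close to the ISO √2 ≈ 1.414.
In the C-series (envelope sizes, between A and B): C9 = 40 × 57 mm.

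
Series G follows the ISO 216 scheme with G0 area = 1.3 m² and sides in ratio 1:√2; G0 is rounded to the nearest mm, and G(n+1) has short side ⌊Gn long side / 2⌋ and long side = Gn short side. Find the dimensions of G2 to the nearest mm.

479 × 678 mm

Let G0's short side be w mm. w · w√2 = 1.3 m² = 1,300,000 mm², so w ≈ 958.8 mm and w√2 ≈ 1355.9 mm → G0 = 959 × 1356 mm.
G1: ⌊1356/2⌋ × 959 = 678 × 959 mm
G2: ⌊959/2⌋ × 678 = 479 × 678 mm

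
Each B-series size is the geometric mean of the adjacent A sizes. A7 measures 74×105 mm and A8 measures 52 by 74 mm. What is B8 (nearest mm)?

Short side: √(74 · 52) = √3848 ≈ 62.0 → 62 mm
Long side: √(105 · 74) = √7770 ≈ 88.1 → 88 mm

62 × 88 mm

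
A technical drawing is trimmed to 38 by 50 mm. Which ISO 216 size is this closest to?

Aspect ratio 50/38 ≈ 1.316 (ISO target is √2 ≈ 1.414).
In the A-series (A0 area = 1 m²): A9 = 37 × 52 mm.
Off by 3 mm total — nearest standard size.

A9 (37 × 52 mm)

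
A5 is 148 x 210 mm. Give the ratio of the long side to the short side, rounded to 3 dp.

210 / 148 = 1.419
ISO 216 targets √2 ≈ 1.414; the +0.005 deviation is from mm rounding.

1.419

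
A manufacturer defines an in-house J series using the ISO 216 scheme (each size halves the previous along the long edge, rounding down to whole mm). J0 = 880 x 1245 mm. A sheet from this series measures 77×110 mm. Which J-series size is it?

J0: 880 × 1245 mm
J1: 622 × 880 mm
J2: 440 × 622 mm
J3: 311 × 440 mm
J4: 220 × 311 mm
J5: 155 × 220 mm
J6: 110 × 155 mm
J7: 77 × 110 mm
J8: 55 × 77 mm
→ matches J7.

J7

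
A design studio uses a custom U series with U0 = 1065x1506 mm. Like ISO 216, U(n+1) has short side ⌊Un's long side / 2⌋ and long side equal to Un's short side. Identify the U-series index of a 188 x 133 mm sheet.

U0: 1065 × 1506 mm
U1: 753 × 1065 mm
U2: 532 × 753 mm
U3: 376 × 532 mm
U4: 266 × 376 mm
U5: 188 × 266 mm
U6: 133 × 188 mm
U7: 94 × 133 mm
→ matches U6.

U6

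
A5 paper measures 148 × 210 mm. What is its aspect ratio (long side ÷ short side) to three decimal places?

210 / 148 = 1.419
ISO 216 targets √2 ≈ 1.414; the +0.005 deviation is from mm rounding.

1.419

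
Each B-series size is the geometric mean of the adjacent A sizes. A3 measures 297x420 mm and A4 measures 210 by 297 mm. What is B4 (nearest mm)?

250 × 353 mm

Short side: √(297 · 210) = √62370 ≈ 249.7 → 250 mm
Long side: √(420 · 297) = √124740 ≈ 353.2 → 353 mm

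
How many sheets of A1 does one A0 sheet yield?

2

A0 = 841 × 1189 mm; A1 = 594 × 841 mm.
Each halving step doubles the count; 1 step from A0 to A1.
2^1 = 2.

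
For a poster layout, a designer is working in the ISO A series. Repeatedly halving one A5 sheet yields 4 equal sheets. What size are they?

4 = 2^2, so 2 halving steps.
A5 → A6 → … → A7 after 2 steps.

A7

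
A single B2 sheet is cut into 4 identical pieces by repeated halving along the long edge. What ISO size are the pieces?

B4

4 = 2^2, so 2 halving steps.
B2 → B3 → … → B4 after 2 steps.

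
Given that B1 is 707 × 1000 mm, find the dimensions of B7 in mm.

B2: ⌊1000/2⌋ × 707 = 500 × 707 mm
B3: ⌊707/2⌋ × 500 = 353 × 500 mm
B4: ⌊500/2⌋ × 353 = 250 × 353 mm
B5: ⌊353/2⌋ × 250 = 176 × 250 mm
B6: ⌊250/2⌋ × 176 = 125 × 176 mm
B7: ⌊176/2⌋ × 125 = 88 × 125 mm

88 × 125 mm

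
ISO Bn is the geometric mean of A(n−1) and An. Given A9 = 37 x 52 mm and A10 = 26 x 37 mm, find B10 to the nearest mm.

Short side: √(37 · 26) = √962 ≈ 31.0 → 31 mm
Long side: √(52 · 37) = √1924 ≈ 43.9 → 44 mm

31 × 44 mm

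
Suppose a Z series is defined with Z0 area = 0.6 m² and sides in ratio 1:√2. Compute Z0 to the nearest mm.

Let the short side be w mm. Then w · w√2 = 0.6 m² = 600,000 mm².
w² = 600,000/√2, so w ≈ 651.4 mm; long side = w√2 ≈ 921.2 mm.

651 × 921 mm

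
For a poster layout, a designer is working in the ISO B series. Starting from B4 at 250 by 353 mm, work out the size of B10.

B5: ⌊353/2⌋ × 250 = 176 × 250 mm
B6: ⌊250/2⌋ × 176 = 125 × 176 mm
B7: ⌊176/2⌋ × 125 = 88 × 125 mm
B8: ⌊125/2⌋ × 88 = 62 × 88 mm
B9: ⌊88/2⌋ × 62 = 44 × 62 mm
B10: ⌊62/2⌋ × 44 = 31 × 44 mm

31 × 44 mm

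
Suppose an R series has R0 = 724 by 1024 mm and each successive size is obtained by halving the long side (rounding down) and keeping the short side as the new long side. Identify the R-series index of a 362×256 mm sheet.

R0: 724 × 1024 mm
R1: 512 × 724 mm
R2: 362 × 512 mm
R3: 256 × 362 mm
R4: 181 × 256 mm
→ matches R3.

R3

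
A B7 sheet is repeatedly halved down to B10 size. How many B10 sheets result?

Each ISO step halves the sheet: 1 × B7 → 2 × B8 → 4 × B9 → 8 × B10
From B7 to B10 is 3 halving steps: 2^3 = 8.

8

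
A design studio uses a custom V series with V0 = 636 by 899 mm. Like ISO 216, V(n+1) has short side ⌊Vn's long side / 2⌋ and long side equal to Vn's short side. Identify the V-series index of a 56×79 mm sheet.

V7

V0: 636 × 899 mm
V1: 449 × 636 mm
V2: 318 × 449 mm
V3: 224 × 318 mm
V4: 159 × 224 mm
V5: 112 × 159 mm
V6: 79 × 112 mm
V7: 56 × 79 mm
V8: 39 × 56 mm
→ matches V7.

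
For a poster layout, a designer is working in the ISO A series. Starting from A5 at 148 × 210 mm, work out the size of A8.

A6: ⌊210/2⌋ × 148 = 105 × 148 mm
A7: ⌊148/2⌋ × 105 = 74 × 105 mm
A8: ⌊105/2⌋ × 74 = 52 × 74 mm

52 × 74 mm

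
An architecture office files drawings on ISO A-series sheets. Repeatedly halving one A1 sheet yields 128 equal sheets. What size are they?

128 = 2^7, so 7 halving steps.
A1 → A2 → … → A8 after 7 steps.

A8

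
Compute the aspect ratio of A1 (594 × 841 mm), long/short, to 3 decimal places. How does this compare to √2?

1.416

841 / 594 = 1.416
ISO 216 targets √2 ≈ 1.414; the +0.002 deviation is from mm rounding.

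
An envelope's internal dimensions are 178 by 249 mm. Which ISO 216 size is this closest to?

Aspect ratio 249/178 ≈ 1.399 (ISO target is √2 ≈ 1.414).
In the B-series (B0 = 1000 × 1414 mm): B5 = 176 × 250 mm.
Off by 3 mm total — nearest standard size.

B5 (176 × 250 mm)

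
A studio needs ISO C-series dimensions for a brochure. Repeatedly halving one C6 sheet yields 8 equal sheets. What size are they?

C9

8 = 2^3, so 3 halving steps.
C6 → C7 → … → C9 after 3 steps.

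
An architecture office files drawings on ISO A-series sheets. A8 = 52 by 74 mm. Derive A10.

A9: ⌊74/2⌋ × 52 = 37 × 52 mm
A10: ⌊52/2⌋ × 37 = 26 × 37 mm

26 × 37 mm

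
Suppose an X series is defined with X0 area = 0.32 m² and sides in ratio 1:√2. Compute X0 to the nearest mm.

Let the short side be w mm. Then w · w√2 = 0.32 m² = 320,000 mm².
w² = 320,000/√2, so w ≈ 475.7 mm; long side = w√2 ≈ 672.7 mm.

476 × 673 mm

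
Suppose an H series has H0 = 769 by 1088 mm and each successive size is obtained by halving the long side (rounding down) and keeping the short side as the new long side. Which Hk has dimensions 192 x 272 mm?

H4

H0: 769 × 1088 mm
H1: 544 × 769 mm
H2: 384 × 544 mm
H3: 272 × 384 mm
H4: 192 × 272 mm
H5: 136 × 192 mm
→ matches H4.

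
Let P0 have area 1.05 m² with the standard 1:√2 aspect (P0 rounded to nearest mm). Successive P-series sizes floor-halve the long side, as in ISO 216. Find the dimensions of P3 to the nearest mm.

304 × 431 mm

Let P0's short side be w mm. w · w√2 = 1.05 m² = 1,050,000 mm², so w ≈ 861.7 mm and w√2 ≈ 1218.6 mm → P0 = 862 × 1219 mm.
P1: ⌊1219/2⌋ × 862 = 609 × 862 mm
P2: ⌊862/2⌋ × 609 = 431 × 609 mm
P3: ⌊609/2⌋ × 431 = 304 × 431 mm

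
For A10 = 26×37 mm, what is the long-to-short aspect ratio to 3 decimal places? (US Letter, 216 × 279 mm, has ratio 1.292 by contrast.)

37 / 26 = 1.423
ISO 216 targets √2 ≈ 1.414; the +0.009 deviation is from mm rounding.

1.423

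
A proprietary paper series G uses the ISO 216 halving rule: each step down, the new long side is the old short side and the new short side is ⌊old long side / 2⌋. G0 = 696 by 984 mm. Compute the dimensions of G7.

61 × 87 mm

G1 = 492 × 696 mm (from G0 by 1 halving).
G2: ⌊696/2⌋ × 492 = 348 × 492 mm
G3: ⌊492/2⌋ × 348 = 246 × 348 mm
G4: ⌊348/2⌋ × 246 = 174 × 246 mm
G5: ⌊246/2⌋ × 174 = 123 × 174 mm
G6: ⌊174/2⌋ × 123 = 87 × 123 mm
G7: ⌊123/2⌋ × 87 = 61 × 87 mm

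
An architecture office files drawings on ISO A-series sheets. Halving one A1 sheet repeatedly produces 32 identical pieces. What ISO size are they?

32 = 2^5, so 5 halving steps.
A1 → A2 → … → A6 after 5 steps.

A6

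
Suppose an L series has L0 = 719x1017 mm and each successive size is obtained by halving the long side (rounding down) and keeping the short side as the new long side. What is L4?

L1: ⌊1017/2⌋ × 719 = 508 × 719 mm
L2: ⌊719/2⌋ × 508 = 359 × 508 mm
L3: ⌊508/2⌋ × 359 = 254 × 359 mm
L4: ⌊359/2⌋ × 254 = 179 × 254 mm

179 × 254 mm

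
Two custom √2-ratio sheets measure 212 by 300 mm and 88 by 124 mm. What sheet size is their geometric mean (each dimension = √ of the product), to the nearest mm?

137 × 193 mm

Short side: √(212 · 88) = √18656 ≈ 136.6 → 137 mm
Long side: √(300 · 124) = √37200 ≈ 192.9 → 193 mm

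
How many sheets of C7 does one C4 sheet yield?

C4 = 229 × 324 mm; C7 = 81 × 114 mm.
Each halving step doubles the count; 3 steps from C4 to C7.
2^3 = 8.

8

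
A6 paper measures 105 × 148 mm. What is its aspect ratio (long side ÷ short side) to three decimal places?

148 / 105 = 1.410
ISO 216 targets √2 ≈ 1.414; the -0.005 deviation is from mm rounding.

1.410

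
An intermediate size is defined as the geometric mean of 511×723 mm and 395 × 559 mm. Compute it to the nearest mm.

Short side: √(511 · 395) = √201845 ≈ 449.3 → 449 mm
Long side: √(723 · 559) = √404157 ≈ 635.7 → 636 mm

449 × 636 mm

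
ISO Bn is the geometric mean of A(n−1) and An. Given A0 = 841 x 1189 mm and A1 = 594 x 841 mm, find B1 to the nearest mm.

Short side: √(841 · 594) = √499554 ≈ 706.8 → 707 mm
Long side: √(1189 · 841) = √999949 ≈ 1000.0 → 1000 mm

707 × 1000 mm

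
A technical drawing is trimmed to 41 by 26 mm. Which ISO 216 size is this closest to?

Aspect ratio 41/26 ≈ 1.577 (ISO target is √2 ≈ 1.414).
In the C-series (envelope sizes, between A and B): C10 = 28 × 40 mm.
Off by 3 mm total — nearest standard size.

C10 (28 × 40 mm)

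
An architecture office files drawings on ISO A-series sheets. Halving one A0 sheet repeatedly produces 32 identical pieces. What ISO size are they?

32 = 2^5, so 5 halving steps.
A0 → A1 → … → A5 after 5 steps.

A5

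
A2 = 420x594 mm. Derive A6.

105 × 148 mm

A3: ⌊594/2⌋ × 420 = 297 × 420 mm
A4: ⌊420/2⌋ × 297 = 210 × 297 mm
A5: ⌊297/2⌋ × 210 = 148 × 210 mm
A6: ⌊210/2⌋ × 148 = 105 × 148 mm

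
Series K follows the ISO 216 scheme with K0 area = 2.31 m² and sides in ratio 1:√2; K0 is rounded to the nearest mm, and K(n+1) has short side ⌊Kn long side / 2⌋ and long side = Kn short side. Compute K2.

639 × 903 mm

Let K0's short side be w mm. w · w√2 = 2.31 m² = 2,310,000 mm², so w ≈ 1278.1 mm and w√2 ≈ 1807.4 mm → K0 = 1278 × 1807 mm.
K1: ⌊1807/2⌋ × 1278 = 903 × 1278 mm
K2: ⌊1278/2⌋ × 903 = 639 × 903 mm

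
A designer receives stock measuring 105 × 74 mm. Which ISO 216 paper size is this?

A7 (74 × 105 mm)

Aspect ratio 105/74 ≈ 1.419 — close to the ISO √2 ≈ 1.414.
In the A-series (A0 area = 1 m²): A7 = 74 × 105 mm.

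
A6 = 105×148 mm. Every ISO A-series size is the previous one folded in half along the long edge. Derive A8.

A7: ⌊148/2⌋ × 105 = 74 × 105 mm
A8: ⌊105/2⌋ × 74 = 52 × 74 mm

52 × 74 mm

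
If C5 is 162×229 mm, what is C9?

C6: ⌊229/2⌋ × 162 = 114 × 162 mm
C7: ⌊162/2⌋ × 114 = 81 × 114 mm
C8: ⌊114/2⌋ × 81 = 57 × 81 mm
C9: ⌊81/2⌋ × 57 = 40 × 57 mm

40 × 57 mm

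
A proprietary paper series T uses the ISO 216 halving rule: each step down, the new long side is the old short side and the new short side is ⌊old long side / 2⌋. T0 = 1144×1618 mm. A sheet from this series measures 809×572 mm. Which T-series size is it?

T0: 1144 × 1618 mm
T1: 809 × 1144 mm
T2: 572 × 809 mm
T3: 404 × 572 mm
→ matches T2.

T2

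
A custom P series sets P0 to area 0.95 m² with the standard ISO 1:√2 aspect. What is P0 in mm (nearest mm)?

820 × 1159 mm

Let the short side be w mm. Then w · w√2 = 0.95 m² = 950,000 mm².
w² = 950,000/√2, so w ≈ 819.6 mm; long side = w√2 ≈ 1159.1 mm.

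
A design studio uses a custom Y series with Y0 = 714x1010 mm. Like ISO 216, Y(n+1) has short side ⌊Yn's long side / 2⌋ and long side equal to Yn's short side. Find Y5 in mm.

Y1 = 505 × 714 mm (from Y0 by 1 halving).
Y2: ⌊714/2⌋ × 505 = 357 × 505 mm
Y3: ⌊505/2⌋ × 357 = 252 × 357 mm
Y4: ⌊357/2⌋ × 252 = 178 × 252 mm
Y5: ⌊252/2⌋ × 178 = 126 × 178 mm

126 × 178 mm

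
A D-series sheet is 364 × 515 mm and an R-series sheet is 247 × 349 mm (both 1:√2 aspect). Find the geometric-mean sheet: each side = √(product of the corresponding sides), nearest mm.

300 × 424 mm

Short side: √(364 · 247) = √89908 ≈ 299.8 → 300 mm
Long side: √(515 · 349) = √179735 ≈ 424.0 → 424 mm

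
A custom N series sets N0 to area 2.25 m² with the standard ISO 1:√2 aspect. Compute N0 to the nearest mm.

1261 × 1784 mm

Let the short side be w mm. Then w · w√2 = 2.25 m² = 2,250,000 mm².
w² = 2,250,000/√2, so w ≈ 1261.3 mm; long side = w√2 ≈ 1783.8 mm.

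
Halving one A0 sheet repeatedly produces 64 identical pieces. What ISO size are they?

A6

64 = 2^6, so 6 halving steps.
A0 → A1 → … → A6 after 6 steps.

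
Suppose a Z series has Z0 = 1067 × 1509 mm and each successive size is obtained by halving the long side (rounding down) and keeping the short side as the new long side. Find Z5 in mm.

188 × 266 mm

Z1: ⌊1509/2⌋ × 1067 = 754 × 1067 mm
Z2: ⌊1067/2⌋ × 754 = 533 × 754 mm
Z3: ⌊754/2⌋ × 533 = 377 × 533 mm
Z4: ⌊533/2⌋ × 377 = 266 × 377 mm
Z5: ⌊377/2⌋ × 266 = 188 × 266 mm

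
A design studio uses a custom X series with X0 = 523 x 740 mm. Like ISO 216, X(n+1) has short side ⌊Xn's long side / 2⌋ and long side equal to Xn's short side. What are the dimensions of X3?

X1: ⌊740/2⌋ × 523 = 370 × 523 mm
X2: ⌊523/2⌋ × 370 = 261 × 370 mm
X3: ⌊370/2⌋ × 261 = 185 × 261 mm

185 × 261 mm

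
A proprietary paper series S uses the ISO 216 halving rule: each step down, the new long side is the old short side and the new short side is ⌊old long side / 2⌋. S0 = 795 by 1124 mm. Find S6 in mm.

99 × 140 mm

S1 = 562 × 795 mm (from S0 by 1 halving).
S2: ⌊795/2⌋ × 562 = 397 × 562 mm
S3: ⌊562/2⌋ × 397 = 281 × 397 mm
S4: ⌊397/2⌋ × 281 = 198 × 281 mm
S5: ⌊281/2⌋ × 198 = 140 × 198 mm
S6: ⌊198/2⌋ × 140 = 99 × 140 mm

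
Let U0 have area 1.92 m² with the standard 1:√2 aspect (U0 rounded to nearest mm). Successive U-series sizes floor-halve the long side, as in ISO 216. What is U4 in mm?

Let U0's short side be w mm. w · w√2 = 1.92 m² = 1,920,000 mm², so w ≈ 1165.2 mm and w√2 ≈ 1647.8 mm → U0 = 1165 × 1648 mm.
U1: ⌊1648/2⌋ × 1165 = 824 × 1165 mm
U2: ⌊1165/2⌋ × 824 = 582 × 824 mm
U3: ⌊824/2⌋ × 582 = 412 × 582 mm
U4: ⌊582/2⌋ × 412 = 291 × 412 mm

291 × 412 mm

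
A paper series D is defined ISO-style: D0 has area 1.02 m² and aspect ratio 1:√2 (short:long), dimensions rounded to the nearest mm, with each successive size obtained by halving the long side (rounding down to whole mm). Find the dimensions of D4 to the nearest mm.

212 × 300 mm

Let D0's short side be w mm. w · w√2 = 1.02 m² = 1,020,000 mm², so w ≈ 849.3 mm and w√2 ≈ 1201.0 mm → D0 = 849 × 1201 mm.
D1: ⌊1201/2⌋ × 849 = 600 × 849 mm
D2: ⌊849/2⌋ × 600 = 424 × 600 mm
D3: ⌊600/2⌋ × 424 = 300 × 424 mm
D4: ⌊424/2⌋ × 300 = 212 × 300 mm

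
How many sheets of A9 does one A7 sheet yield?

4

Each ISO step halves the sheet: 1 × A7 → 2 × A8 → 4 × A9
From A7 to A9 is 2 halving steps: 2^2 = 4.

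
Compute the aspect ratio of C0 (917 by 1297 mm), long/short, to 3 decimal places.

1.414

1297 / 917 = 1.414
Matches √2 ≈ 1.414 — the ISO 216 defining ratio.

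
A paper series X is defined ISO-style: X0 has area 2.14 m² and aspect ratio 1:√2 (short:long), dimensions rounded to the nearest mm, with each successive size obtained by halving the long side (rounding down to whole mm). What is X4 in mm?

307 × 435 mm

Let X0's short side be w mm. w · w√2 = 2.14 m² = 2,140,000 mm², so w ≈ 1230.1 mm and w√2 ≈ 1739.7 mm → X0 = 1230 × 1740 mm.
X1: ⌊1740/2⌋ × 1230 = 870 × 1230 mm
X2: ⌊1230/2⌋ × 870 = 615 × 870 mm
X3: ⌊870/2⌋ × 615 = 435 × 615 mm
X4: ⌊615/2⌋ × 435 = 307 × 435 mm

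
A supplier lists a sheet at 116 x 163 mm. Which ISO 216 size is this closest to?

C6 (114 × 162 mm)

Aspect ratio 163/116 ≈ 1.405 — close to the ISO √2 ≈ 1.414.
In the C-series (envelope sizes, between A and B): C6 = 114 × 162 mm.
Off by 3 mm total — nearest standard size.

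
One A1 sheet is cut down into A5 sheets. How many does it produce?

Each ISO step halves the sheet: 1 × A1 → 2 × A2 → 4 × A3 → 8 × A4 → …
From A1 to A5 is 4 halving steps: 2^4 = 16.

16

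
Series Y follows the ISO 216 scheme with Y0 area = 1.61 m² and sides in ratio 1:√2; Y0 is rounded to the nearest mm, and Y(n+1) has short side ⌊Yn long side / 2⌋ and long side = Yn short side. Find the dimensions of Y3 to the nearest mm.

Let Y0's short side be w mm. w · w√2 = 1.61 m² = 1,610,000 mm², so w ≈ 1067.0 mm and w√2 ≈ 1508.9 mm → Y0 = 1067 × 1509 mm.
Y1: ⌊1509/2⌋ × 1067 = 754 × 1067 mm
Y2: ⌊1067/2⌋ × 754 = 533 × 754 mm
Y3: ⌊754/2⌋ × 533 = 377 × 533 mm

377 × 533 mm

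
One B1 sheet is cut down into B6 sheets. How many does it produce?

B1 = 707 × 1000 mm; B6 = 125 × 176 mm.
Each halving step doubles the count; 5 steps from B1 to B6.
2^5 = 32.

32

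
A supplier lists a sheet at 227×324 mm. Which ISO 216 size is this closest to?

Aspect ratio 324/227 ≈ 1.427 — close to the ISO √2 ≈ 1.414.
In the C-series (envelope sizes, between A and B): C4 = 229 × 324 mm.
Off by 2 mm total — nearest standard size.

C4 (229 × 324 mm)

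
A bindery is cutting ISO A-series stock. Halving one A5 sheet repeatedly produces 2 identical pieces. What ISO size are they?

2 = 2^1, so 1 halving step.
A5 → A6 → … → A6 after 1 step.

A6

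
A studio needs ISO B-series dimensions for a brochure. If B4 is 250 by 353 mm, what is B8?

62 × 88 mm

B5: ⌊353/2⌋ × 250 = 176 × 250 mm
B6: ⌊250/2⌋ × 176 = 125 × 176 mm
B7: ⌊176/2⌋ × 125 = 88 × 125 mm
B8: ⌊125/2⌋ × 88 = 62 × 88 mm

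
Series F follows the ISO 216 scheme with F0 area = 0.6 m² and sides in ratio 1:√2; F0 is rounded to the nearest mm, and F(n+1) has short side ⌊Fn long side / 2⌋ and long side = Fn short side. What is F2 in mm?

325 × 460 mm

Let F0's short side be w mm. w · w√2 = 0.6 m² = 600,000 mm², so w ≈ 651.4 mm and w√2 ≈ 921.2 mm → F0 = 651 × 921 mm.
F1: ⌊921/2⌋ × 651 = 460 × 651 mm
F2: ⌊651/2⌋ × 460 = 325 × 460 mm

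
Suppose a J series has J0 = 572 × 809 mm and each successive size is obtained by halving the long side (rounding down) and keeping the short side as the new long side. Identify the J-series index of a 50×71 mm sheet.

J7

J0: 572 × 809 mm
J1: 404 × 572 mm
J2: 286 × 404 mm
J3: 202 × 286 mm
J4: 143 × 202 mm
J5: 101 × 143 mm
J6: 71 × 101 mm
J7: 50 × 71 mm
J8: 35 × 50 mm
→ matches J7.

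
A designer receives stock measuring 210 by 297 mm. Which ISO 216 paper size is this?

A4 (210 × 297 mm)

Aspect ratio 297/210 ≈ 1.414 — close to the ISO √2 ≈ 1.414.
In the A-series (A0 area = 1 m²): A4 = 210 × 297 mm.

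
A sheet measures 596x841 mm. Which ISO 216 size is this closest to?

A1 (594 × 841 mm)

Aspect ratio 841/596 ≈ 1.411 — close to the ISO √2 ≈ 1.414.
In the A-series (A0 area = 1 m²): A1 = 594 × 841 mm.
Off by 2 mm total — nearest standard size.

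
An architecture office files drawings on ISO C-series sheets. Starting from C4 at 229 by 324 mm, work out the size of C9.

C5: ⌊324/2⌋ × 229 = 162 × 229 mm
C6: ⌊229/2⌋ × 162 = 114 × 162 mm
C7: ⌊162/2⌋ × 114 = 81 × 114 mm
C8: ⌊114/2⌋ × 81 = 57 × 81 mm
C9: ⌊81/2⌋ × 57 = 40 × 57 mm

40 × 57 mm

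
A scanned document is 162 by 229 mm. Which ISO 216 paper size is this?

C5 (162 × 229 mm)

Aspect ratio 229/162 ≈ 1.414 — close to the ISO √2 ≈ 1.414.
In the C-series (envelope sizes, between A and B): C5 = 162 × 229 mm.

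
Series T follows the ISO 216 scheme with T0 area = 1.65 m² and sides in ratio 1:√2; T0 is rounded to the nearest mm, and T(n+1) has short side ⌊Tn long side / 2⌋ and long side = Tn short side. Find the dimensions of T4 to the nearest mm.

Let T0's short side be w mm. w · w√2 = 1.65 m² = 1,650,000 mm², so w ≈ 1080.2 mm and w√2 ≈ 1527.6 mm → T0 = 1080 × 1528 mm.
T1: ⌊1528/2⌋ × 1080 = 764 × 1080 mm
T2: ⌊1080/2⌋ × 764 = 540 × 764 mm
T3: ⌊764/2⌋ × 540 = 382 × 540 mm
T4: ⌊540/2⌋ × 382 = 270 × 382 mm

270 × 382 mm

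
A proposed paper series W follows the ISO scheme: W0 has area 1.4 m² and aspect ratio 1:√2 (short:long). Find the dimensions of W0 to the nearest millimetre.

Let the short side be w mm. Then w · w√2 = 1.4 m² = 1,400,000 mm².
w² = 1,400,000/√2, so w ≈ 995.0 mm; long side = w√2 ≈ 1407.1 mm.

995 × 1407 mm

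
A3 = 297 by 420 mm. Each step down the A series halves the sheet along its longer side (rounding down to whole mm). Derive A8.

A4: ⌊420/2⌋ × 297 = 210 × 297 mm
A5: ⌊297/2⌋ × 210 = 148 × 210 mm
A6: ⌊210/2⌋ × 148 = 105 × 148 mm
A7: ⌊148/2⌋ × 105 = 74 × 105 mm
A8: ⌊105/2⌋ × 74 = 52 × 74 mm

52 × 74 mm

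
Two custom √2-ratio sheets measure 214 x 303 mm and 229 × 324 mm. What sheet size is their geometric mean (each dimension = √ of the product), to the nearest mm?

221 × 313 mm

Short side: √(214 · 229) = √49006 ≈ 221.4 → 221 mm
Long side: √(303 · 324) = √98172 ≈ 313.3 → 313 mm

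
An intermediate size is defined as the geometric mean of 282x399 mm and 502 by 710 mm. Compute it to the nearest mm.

Short side: √(282 · 502) = √141564 ≈ 376.2 → 376 mm
Long side: √(399 · 710) = √283290 ≈ 532.2 → 532 mm

376 × 532 mm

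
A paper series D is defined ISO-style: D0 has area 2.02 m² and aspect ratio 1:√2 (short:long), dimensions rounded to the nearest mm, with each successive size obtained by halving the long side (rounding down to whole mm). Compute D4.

Let D0's short side be w mm. w · w√2 = 2.02 m² = 2,020,000 mm², so w ≈ 1195.1 mm and w√2 ≈ 1690.2 mm → D0 = 1195 × 1690 mm.
D1: ⌊1690/2⌋ × 1195 = 845 × 1195 mm
D2: ⌊1195/2⌋ × 845 = 597 × 845 mm
D3: ⌊845/2⌋ × 597 = 422 × 597 mm
D4: ⌊597/2⌋ × 422 = 298 × 422 mm

298 × 422 mm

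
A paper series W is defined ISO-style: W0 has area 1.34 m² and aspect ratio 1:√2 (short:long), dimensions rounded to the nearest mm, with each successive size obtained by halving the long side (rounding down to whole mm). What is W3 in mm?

344 × 486 mm

Let W0's short side be w mm. w · w√2 = 1.34 m² = 1,340,000 mm², so w ≈ 973.4 mm and w√2 ≈ 1376.6 mm → W0 = 973 × 1377 mm.
W1: ⌊1377/2⌋ × 973 = 688 × 973 mm
W2: ⌊973/2⌋ × 688 = 486 × 688 mm
W3: ⌊688/2⌋ × 486 = 344 × 486 mm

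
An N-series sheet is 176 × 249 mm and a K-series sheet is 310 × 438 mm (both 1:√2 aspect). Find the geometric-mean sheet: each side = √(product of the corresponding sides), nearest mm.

Short side: √(176 · 310) = √54560 ≈ 233.6 → 234 mm
Long side: √(249 · 438) = √109062 ≈ 330.2 → 330 mm

234 × 330 mm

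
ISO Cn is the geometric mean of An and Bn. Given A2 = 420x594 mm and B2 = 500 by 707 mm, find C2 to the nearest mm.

458 × 648 mm

Short side: √(420 · 500) = √210000 ≈ 458.3 → 458 mm
Long side: √(594 · 707) = √419958 ≈ 648.0 → 648 mm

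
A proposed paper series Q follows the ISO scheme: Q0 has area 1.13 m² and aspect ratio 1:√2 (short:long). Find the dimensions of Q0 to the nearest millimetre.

Let the short side be w mm. Then w · w√2 = 1.13 m² = 1,130,000 mm².
w² = 1,130,000/√2, so w ≈ 893.9 mm; long side = w√2 ≈ 1264.1 mm.

894 × 1264 mm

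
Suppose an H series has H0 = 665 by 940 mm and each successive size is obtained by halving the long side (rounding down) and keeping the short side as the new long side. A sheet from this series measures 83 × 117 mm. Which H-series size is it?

H0: 665 × 940 mm
H1: 470 × 665 mm
H2: 332 × 470 mm
H3: 235 × 332 mm
H4: 166 × 235 mm
H5: 117 × 166 mm
H6: 83 × 117 mm
H7: 58 × 83 mm
→ matches H6.

H6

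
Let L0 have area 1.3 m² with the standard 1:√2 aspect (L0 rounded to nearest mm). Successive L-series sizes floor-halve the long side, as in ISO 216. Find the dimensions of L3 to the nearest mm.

339 × 479 mm

Let L0's short side be w mm. w · w√2 = 1.3 m² = 1,300,000 mm², so w ≈ 958.8 mm and w√2 ≈ 1355.9 mm → L0 = 959 × 1356 mm.
L1: ⌊1356/2⌋ × 959 = 678 × 959 mm
L2: ⌊959/2⌋ × 678 = 479 × 678 mm
L3: ⌊678/2⌋ × 479 = 339 × 479 mm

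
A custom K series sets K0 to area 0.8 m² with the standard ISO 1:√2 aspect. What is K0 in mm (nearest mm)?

752 × 1064 mm

Let the short side be w mm. Then w · w√2 = 0.8 m² = 800,000 mm².
w² = 800,000/√2, so w ≈ 752.1 mm; long side = w√2 ≈ 1063.7 mm.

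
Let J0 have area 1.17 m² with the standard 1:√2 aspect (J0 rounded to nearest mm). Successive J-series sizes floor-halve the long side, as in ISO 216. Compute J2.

455 × 643 mm

Let J0's short side be w mm. w · w√2 = 1.17 m² = 1,170,000 mm², so w ≈ 909.6 mm and w√2 ≈ 1286.3 mm → J0 = 910 × 1286 mm.
J1: ⌊1286/2⌋ × 910 = 643 × 910 mm
J2: ⌊910/2⌋ × 643 = 455 × 643 mm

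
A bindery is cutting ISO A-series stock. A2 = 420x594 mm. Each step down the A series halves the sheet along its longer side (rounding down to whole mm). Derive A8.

A3: ⌊594/2⌋ × 420 = 297 × 420 mm
A4: ⌊420/2⌋ × 297 = 210 × 297 mm
A5: ⌊297/2⌋ × 210 = 148 × 210 mm
A6: ⌊210/2⌋ × 148 = 105 × 148 mm
A7: ⌊148/2⌋ × 105 = 74 × 105 mm
A8: ⌊105/2⌋ × 74 = 52 × 74 mm

52 × 74 mm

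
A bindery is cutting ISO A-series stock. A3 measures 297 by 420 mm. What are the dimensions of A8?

A4: ⌊420/2⌋ × 297 = 210 × 297 mm
A5: ⌊297/2⌋ × 210 = 148 × 210 mm
A6: ⌊210/2⌋ × 148 = 105 × 148 mm
A7: ⌊148/2⌋ × 105 = 74 × 105 mm
A8: ⌊105/2⌋ × 74 = 52 × 74 mm

52 × 74 mm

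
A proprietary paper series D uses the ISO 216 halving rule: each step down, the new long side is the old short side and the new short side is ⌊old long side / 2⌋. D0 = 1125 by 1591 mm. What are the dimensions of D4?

D1: ⌊1591/2⌋ × 1125 = 795 × 1125 mm
D2: ⌊1125/2⌋ × 795 = 562 × 795 mm
D3: ⌊795/2⌋ × 562 = 397 × 562 mm
D4: ⌊562/2⌋ × 397 = 281 × 397 mm

281 × 397 mm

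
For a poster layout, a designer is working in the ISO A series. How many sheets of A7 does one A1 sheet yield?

64

Each ISO step halves the sheet: 1 × A1 → 2 × A2 → 4 × A3 → 8 × A4 → …
From A1 to A7 is 6 halving steps: 2^6 = 64.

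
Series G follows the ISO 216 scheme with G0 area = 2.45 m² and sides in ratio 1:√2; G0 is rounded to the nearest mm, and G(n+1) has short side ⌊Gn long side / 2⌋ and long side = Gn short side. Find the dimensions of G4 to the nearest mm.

329 × 465 mm

Let G0's short side be w mm. w · w√2 = 2.45 m² = 2,450,000 mm², so w ≈ 1316.2 mm and w√2 ≈ 1861.4 mm → G0 = 1316 × 1861 mm.
G1: ⌊1861/2⌋ × 1316 = 930 × 1316 mm
G2: ⌊1316/2⌋ × 930 = 658 × 930 mm
G3: ⌊930/2⌋ × 658 = 465 × 658 mm
G4: ⌊658/2⌋ × 465 = 329 × 465 mm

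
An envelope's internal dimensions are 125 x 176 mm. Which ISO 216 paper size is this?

B6 (125 × 176 mm)

Aspect ratio 176/125 ≈ 1.408 — close to the ISO √2 ≈ 1.414.
In the B-series (B0 = 1000 × 1414 mm): B6 = 125 × 176 mm.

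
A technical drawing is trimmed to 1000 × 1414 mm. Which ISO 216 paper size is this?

Aspect ratio 1414/1000 ≈ 1.414 — close to the ISO √2 ≈ 1.414.
In the B-series (B0 = 1000 × 1414 mm): B0 = 1000 × 1414 mm.

B0 (1000 × 1414 mm)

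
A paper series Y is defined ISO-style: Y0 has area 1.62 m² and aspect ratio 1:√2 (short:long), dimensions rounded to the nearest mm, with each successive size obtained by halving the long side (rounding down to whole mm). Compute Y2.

535 × 757 mm

Let Y0's short side be w mm. w · w√2 = 1.62 m² = 1,620,000 mm², so w ≈ 1070.3 mm and w√2 ≈ 1513.6 mm → Y0 = 1070 × 1514 mm.
Y1: ⌊1514/2⌋ × 1070 = 757 × 1070 mm
Y2: ⌊1070/2⌋ × 757 = 535 × 757 mm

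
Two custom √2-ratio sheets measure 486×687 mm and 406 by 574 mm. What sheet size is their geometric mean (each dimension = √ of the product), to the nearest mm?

444 × 628 mm

Short side: √(486 · 406) = √197316 ≈ 444.2 → 444 mm
Long side: √(687 · 574) = √394338 ≈ 628.0 → 628 mm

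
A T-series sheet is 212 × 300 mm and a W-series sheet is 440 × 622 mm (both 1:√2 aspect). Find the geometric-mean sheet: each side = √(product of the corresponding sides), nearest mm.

305 × 432 mm

Short side: √(212 · 440) = √93280 ≈ 305.4 → 305 mm
Long side: √(300 · 622) = √186600 ≈ 432.0 → 432 mm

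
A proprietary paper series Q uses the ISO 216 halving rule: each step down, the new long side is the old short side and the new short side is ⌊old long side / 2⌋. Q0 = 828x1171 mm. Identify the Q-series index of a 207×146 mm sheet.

Q5

Q0: 828 × 1171 mm
Q1: 585 × 828 mm
Q2: 414 × 585 mm
Q3: 292 × 414 mm
Q4: 207 × 292 mm
Q5: 146 × 207 mm
Q6: 103 × 146 mm
→ matches Q5.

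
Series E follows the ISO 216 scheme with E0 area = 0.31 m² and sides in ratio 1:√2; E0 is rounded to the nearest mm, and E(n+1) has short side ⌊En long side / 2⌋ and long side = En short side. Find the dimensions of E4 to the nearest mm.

117 × 165 mm

Let E0's short side be w mm. w · w√2 = 0.31 m² = 310,000 mm², so w ≈ 468.2 mm and w√2 ≈ 662.1 mm → E0 = 468 × 662 mm.
E1: ⌊662/2⌋ × 468 = 331 × 468 mm
E2: ⌊468/2⌋ × 331 = 234 × 331 mm
E3: ⌊331/2⌋ × 234 = 165 × 234 mm
E4: ⌊234/2⌋ × 165 = 117 × 165 mm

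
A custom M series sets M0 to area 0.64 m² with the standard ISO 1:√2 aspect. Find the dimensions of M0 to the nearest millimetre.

673 × 951 mm

Let the short side be w mm. Then w · w√2 = 0.64 m² = 640,000 mm².
w² = 640,000/√2, so w ≈ 672.7 mm; long side = w√2 ≈ 951.4 mm.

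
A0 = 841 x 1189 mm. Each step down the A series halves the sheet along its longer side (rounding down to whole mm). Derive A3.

297 × 420 mm

A1: ⌊1189/2⌋ × 841 = 594 × 841 mm
A2: ⌊841/2⌋ × 594 = 420 × 594 mm
A3: ⌊594/2⌋ × 420 = 297 × 420 mm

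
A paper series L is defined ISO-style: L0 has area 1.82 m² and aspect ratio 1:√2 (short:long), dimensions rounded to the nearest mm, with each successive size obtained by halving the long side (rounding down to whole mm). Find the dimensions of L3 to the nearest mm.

Let L0's short side be w mm. w · w√2 = 1.82 m² = 1,820,000 mm², so w ≈ 1134.4 mm and w√2 ≈ 1604.3 mm → L0 = 1134 × 1604 mm.
L1: ⌊1604/2⌋ × 1134 = 802 × 1134 mm
L2: ⌊1134/2⌋ × 802 = 567 × 802 mm
L3: ⌊802/2⌋ × 567 = 401 × 567 mm

401 × 567 mm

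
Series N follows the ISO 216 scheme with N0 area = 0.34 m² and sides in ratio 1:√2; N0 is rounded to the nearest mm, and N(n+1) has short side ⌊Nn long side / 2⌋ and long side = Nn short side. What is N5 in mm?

Let N0's short side be w mm. w · w√2 = 0.34 m² = 340,000 mm², so w ≈ 490.3 mm and w√2 ≈ 693.4 mm → N0 = 490 × 693 mm.
N1: ⌊693/2⌋ × 490 = 346 × 490 mm
N2: ⌊490/2⌋ × 346 = 245 × 346 mm
N3: ⌊346/2⌋ × 245 = 173 × 245 mm
N4: ⌊245/2⌋ × 173 = 122 × 173 mm
N5: ⌊173/2⌋ × 122 = 86 × 122 mm

86 × 122 mm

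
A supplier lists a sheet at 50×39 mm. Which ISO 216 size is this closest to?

A9 (37 × 52 mm)

Aspect ratio 50/39 ≈ 1.282 (ISO target is √2 ≈ 1.414).
In the A-series (A0 area = 1 m²): A9 = 37 × 52 mm.
Off by 4 mm total — nearest standard size.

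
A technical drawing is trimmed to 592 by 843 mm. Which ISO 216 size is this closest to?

Aspect ratio 843/592 ≈ 1.424 — close to the ISO √2 ≈ 1.414.
In the A-series (A0 area = 1 m²): A1 = 594 × 841 mm.
Off by 4 mm total — nearest standard size.

A1 (594 × 841 mm)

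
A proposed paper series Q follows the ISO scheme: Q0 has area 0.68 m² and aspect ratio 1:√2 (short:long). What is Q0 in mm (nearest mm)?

693 × 981 mm

Let the short side be w mm. Then w · w√2 = 0.68 m² = 680,000 mm².
w² = 680,000/√2, so w ≈ 693.4 mm; long side = w√2 ≈ 980.6 mm.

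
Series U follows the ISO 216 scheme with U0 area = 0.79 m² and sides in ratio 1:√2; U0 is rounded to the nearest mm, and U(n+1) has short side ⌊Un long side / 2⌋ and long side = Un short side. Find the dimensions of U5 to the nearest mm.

Let U0's short side be w mm. w · w√2 = 0.79 m² = 790,000 mm², so w ≈ 747.4 mm and w√2 ≈ 1057.0 mm → U0 = 747 × 1057 mm.
U1: ⌊1057/2⌋ × 747 = 528 × 747 mm
U2: ⌊747/2⌋ × 528 = 373 × 528 mm
U3: ⌊528/2⌋ × 373 = 264 × 373 mm
U4: ⌊373/2⌋ × 264 = 186 × 264 mm
U5: ⌊264/2⌋ × 186 = 132 × 186 mm

132 × 186 mm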